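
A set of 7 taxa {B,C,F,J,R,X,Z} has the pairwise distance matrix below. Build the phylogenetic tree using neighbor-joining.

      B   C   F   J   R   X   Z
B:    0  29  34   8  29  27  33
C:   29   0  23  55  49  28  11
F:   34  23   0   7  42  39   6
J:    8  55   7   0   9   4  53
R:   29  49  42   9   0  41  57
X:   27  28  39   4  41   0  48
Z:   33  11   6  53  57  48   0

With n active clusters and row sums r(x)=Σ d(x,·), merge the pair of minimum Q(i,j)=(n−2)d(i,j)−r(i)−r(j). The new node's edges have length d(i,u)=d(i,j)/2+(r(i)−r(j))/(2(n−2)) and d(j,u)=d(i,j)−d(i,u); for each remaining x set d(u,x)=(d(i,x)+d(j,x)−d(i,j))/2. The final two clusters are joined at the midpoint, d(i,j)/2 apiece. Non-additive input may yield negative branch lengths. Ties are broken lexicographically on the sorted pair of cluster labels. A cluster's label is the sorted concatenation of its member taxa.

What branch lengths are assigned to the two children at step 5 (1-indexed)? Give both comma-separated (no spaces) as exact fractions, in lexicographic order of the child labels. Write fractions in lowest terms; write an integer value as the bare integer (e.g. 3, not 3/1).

1. join C+Z (d=11, Q=-348) ⇒ CZ; edges |C|=21/5, |Z|=34/5
  updated: d(B,CZ)=51/2, d(CZ,F)=9, d(CZ,J)=97/2, d(CZ,R)=95/2, d(CZ,X)=65/2
2. join CZ+F (d=9, Q=-258) ⇒ CFZ; edges |CZ|=17/2, |F|=1/2
  updated: d(B,CFZ)=101/4, d(CFZ,J)=93/4, d(CFZ,R)=161/4, d(CFZ,X)=125/4
3. join J+R (d=9, Q=-273/2) ⇒ JR; edges |J|=-8, |R|=17
  updated: d(B,JR)=14, d(CFZ,JR)=109/4, d(JR,X)=18
4. join B+CFZ (d=101/4, Q=-199/2) ⇒ BCFZ; edges |B|=33/4, |CFZ|=17
  updated: d(BCFZ,JR)=8, d(BCFZ,X)=33/2
5. join BCFZ+JR (d=8, Q=-85/2) ⇒ BCFJRZ; edges |BCFZ|=13/4, |JR|=19/4
  updated: d(BCFJRZ,X)=53/4
6. join BCFJRZ+X (d=53/4) ⇒ BCFJRXZ; edges |BCFJRZ|=53/8, |X|=53/8
final tree: (((B:33/4,((C:21/5,Z:34/5):17/2,F:1/2):17):13/4,(J:-8,R:17):19/4):53/8,X:53/8)
total length: 151/2

13/4,19/4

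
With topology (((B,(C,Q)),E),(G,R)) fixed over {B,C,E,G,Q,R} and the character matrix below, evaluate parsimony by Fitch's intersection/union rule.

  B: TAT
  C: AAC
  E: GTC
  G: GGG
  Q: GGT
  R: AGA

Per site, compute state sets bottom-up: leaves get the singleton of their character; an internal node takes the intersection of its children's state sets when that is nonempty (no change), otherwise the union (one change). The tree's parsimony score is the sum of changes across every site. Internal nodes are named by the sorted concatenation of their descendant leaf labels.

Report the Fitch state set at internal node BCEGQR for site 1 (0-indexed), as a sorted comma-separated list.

CQ@0: {A} ∪ {G} = {A,G} (union, +1)
BCQ@0: {T} ∪ {A,G} = {A,G,T} (union, +1)
BCEQ@0: {A,G,T} ∩ {G} = {G} (intersection, +0)
GR@0: {G} ∪ {A} = {A,G} (union, +1)
BCEGQR@0: {G} ∩ {A,G} = {G} (intersection, +0)
CQ@1: {A} ∪ {G} = {A,G} (union, +1)
BCQ@1: {A} ∩ {A,G} = {A} (intersection, +0)
BCEQ@1: {A} ∪ {T} = {A,T} (union, +1)
GR@1: {G} ∩ {G} = {G} (intersection, +0)
BCEGQR@1: {A,T} ∪ {G} = {A,G,T} (union, +1)
CQ@2: {C} ∪ {T} = {C,T} (union, +1)
BCQ@2: {T} ∩ {C,T} = {T} (intersection, +0)
BCEQ@2: {T} ∪ {C} = {C,T} (union, +1)
GR@2: {G} ∪ {A} = {A,G} (union, +1)
BCEGQR@2: {C,T} ∪ {A,G} = {A,C,G,T} (union, +1)
per-site changes: [3, 3, 4]; total = 10

A,G,T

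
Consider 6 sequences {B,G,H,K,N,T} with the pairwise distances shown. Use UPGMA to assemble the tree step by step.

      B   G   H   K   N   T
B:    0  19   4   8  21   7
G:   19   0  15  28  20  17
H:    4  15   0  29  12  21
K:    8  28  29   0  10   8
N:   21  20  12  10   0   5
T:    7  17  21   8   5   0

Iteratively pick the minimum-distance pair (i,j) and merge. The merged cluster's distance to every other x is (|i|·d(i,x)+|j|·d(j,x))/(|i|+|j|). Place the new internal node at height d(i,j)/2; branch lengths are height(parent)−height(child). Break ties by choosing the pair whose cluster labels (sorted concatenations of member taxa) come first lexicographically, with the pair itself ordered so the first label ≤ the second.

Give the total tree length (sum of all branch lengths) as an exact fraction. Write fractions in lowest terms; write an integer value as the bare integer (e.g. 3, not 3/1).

step 1: merge (B,H) at d=4; branch lengths B→2, H→2; new cluster BH
  updated: d(BH,G)=17, d(BH,K)=37/2, d(BH,N)=33/2, d(BH,T)=14
step 2: merge (N,T) at d=5; branch lengths N→5/2, T→5/2; new cluster NT
  updated: d(BH,NT)=61/4, d(G,NT)=37/2, d(K,NT)=9
step 3: merge (K,NT) at d=9; branch lengths K→9/2, NT→2; new cluster KNT
  updated: d(BH,KNT)=49/3, d(G,KNT)=65/3
step 4: merge (BH,KNT) at d=49/3; branch lengths BH→37/6, KNT→11/3; new cluster BHKNT
  updated: d(BHKNT,G)=99/5
step 5: merge (BHKNT,G) at d=99/5; branch lengths BHKNT→26/15, G→99/10; new cluster BGHKNT
final tree: (((B:2,H:2):37/6,(K:9/2,(N:5/2,T:5/2):2):11/3):26/15,G:99/10)
total length: 1109/30

1109/30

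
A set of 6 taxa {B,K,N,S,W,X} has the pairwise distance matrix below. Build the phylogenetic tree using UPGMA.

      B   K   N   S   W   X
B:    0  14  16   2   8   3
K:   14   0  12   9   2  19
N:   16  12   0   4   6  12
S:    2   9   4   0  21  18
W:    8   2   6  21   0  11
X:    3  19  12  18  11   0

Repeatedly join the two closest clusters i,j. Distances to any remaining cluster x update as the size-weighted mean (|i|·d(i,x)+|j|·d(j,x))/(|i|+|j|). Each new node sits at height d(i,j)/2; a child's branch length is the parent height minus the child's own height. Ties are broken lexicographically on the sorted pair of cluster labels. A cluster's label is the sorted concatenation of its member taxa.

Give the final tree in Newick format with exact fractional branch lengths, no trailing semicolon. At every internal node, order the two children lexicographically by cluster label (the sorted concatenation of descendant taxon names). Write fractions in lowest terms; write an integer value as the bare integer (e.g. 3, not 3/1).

step 1: merge (B,S) at d=2; branch lengths B→1, S→1; new cluster BS
  updated: d(BS,K)=23/2, d(BS,N)=10, d(BS,W)=29/2, d(BS,X)=21/2
step 2: merge (K,W) at d=2; branch lengths K→1, W→1; new cluster KW
  updated: d(BS,KW)=13, d(KW,N)=9, d(KW,X)=15
step 3: merge (KW,N) at d=9; branch lengths KW→7/2, N→9/2; new cluster KNW
  updated: d(BS,KNW)=12, d(KNW,X)=14
step 4: merge (BS,X) at d=21/2; branch lengths BS→17/4, X→21/4; new cluster BSX
  updated: d(BSX,KNW)=38/3
step 5: merge (BSX,KNW) at d=38/3; branch lengths BSX→13/12, KNW→11/6; new cluster BKNSWX
final tree: (((B:1,S:1):17/4,X:21/4):13/12,((K:1,W:1):7/2,N:9/2):11/6)
total length: 293/12

(((B:1,S:1):17/4,X:21/4):13/12,((K:1,W:1):7/2,N:9/2):11/6)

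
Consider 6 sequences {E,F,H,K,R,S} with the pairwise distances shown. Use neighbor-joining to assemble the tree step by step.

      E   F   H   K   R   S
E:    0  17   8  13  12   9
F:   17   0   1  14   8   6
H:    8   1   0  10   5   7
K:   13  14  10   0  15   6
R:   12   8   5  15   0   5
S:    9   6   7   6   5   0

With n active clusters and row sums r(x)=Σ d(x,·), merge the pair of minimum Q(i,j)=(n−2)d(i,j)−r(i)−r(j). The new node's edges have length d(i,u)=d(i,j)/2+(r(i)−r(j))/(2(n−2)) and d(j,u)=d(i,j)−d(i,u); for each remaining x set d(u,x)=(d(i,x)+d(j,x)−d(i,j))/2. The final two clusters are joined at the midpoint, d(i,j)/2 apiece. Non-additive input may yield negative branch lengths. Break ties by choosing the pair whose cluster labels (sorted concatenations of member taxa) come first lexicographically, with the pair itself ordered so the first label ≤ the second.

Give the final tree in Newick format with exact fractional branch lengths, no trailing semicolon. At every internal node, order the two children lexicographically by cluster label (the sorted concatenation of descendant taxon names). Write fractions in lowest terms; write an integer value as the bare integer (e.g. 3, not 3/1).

1. join F+H (d=1, Q=-73) ⇒ FH; edges |F|=19/8, |H|=-11/8
  updated: d(E,FH)=12, d(FH,K)=23/2, d(FH,R)=6, d(FH,S)=6
2. join FH+R (d=6, Q=-111/2) ⇒ FHR; edges |FH|=31/12, |R|=41/12
  updated: d(E,FHR)=9, d(FHR,K)=41/4, d(FHR,S)=5/2
3. join E+FHR (d=9, Q=-139/4) ⇒ EFHR; edges |E|=109/16, |FHR|=35/16
  updated: d(EFHR,K)=57/8, d(EFHR,S)=5/4
4. join EFHR+K (d=57/8, Q=-115/8) ⇒ EFHKR; edges |EFHR|=19/16, |K|=95/16
  updated: d(EFHKR,S)=1/16
5. join EFHKR+S (d=1/16) ⇒ EFHKRS; edges |EFHKR|=1/32, |S|=1/32
final tree: (((E:109/16,((F:19/8,H:-11/8):31/12,R:41/12):35/16):19/16,K:95/16):1/32,S:1/32)
total length: 371/16

(((E:109/16,((F:19/8,H:-11/8):31/12,R:41/12):35/16):19/16,K:95/16):1/32,S:1/32)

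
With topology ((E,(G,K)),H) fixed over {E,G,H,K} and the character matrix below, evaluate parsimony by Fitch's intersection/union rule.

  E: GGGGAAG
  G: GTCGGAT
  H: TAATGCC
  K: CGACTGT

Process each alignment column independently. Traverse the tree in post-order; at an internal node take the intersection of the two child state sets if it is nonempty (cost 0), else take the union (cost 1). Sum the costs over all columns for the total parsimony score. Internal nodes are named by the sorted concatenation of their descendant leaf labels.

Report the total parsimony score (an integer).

GK@0: {G} ∪ {C} = {C,G} (union, +1)
EGK@0: {G} ∩ {C,G} = {G} (intersection, +0)
EGHK@0: {G} ∪ {T} = {G,T} (union, +1)
GK@1: {T} ∪ {G} = {G,T} (union, +1)
EGK@1: {G} ∩ {G,T} = {G} (intersection, +0)
EGHK@1: {G} ∪ {A} = {A,G} (union, +1)
GK@2: {C} ∪ {A} = {A,C} (union, +1)
EGK@2: {G} ∪ {A,C} = {A,C,G} (union, +1)
EGHK@2: {A,C,G} ∩ {A} = {A} (intersection, +0)
GK@3: {G} ∪ {C} = {C,G} (union, +1)
EGK@3: {G} ∩ {C,G} = {G} (intersection, +0)
EGHK@3: {G} ∪ {T} = {G,T} (union, +1)
GK@4: {G} ∪ {T} = {G,T} (union, +1)
EGK@4: {A} ∪ {G,T} = {A,G,T} (union, +1)
EGHK@4: {A,G,T} ∩ {G} = {G} (intersection, +0)
GK@5: {A} ∪ {G} = {A,G} (union, +1)
EGK@5: {A} ∩ {A,G} = {A} (intersection, +0)
EGHK@5: {A} ∪ {C} = {A,C} (union, +1)
GK@6: {T} ∩ {T} = {T} (intersection, +0)
EGK@6: {G} ∪ {T} = {G,T} (union, +1)
EGHK@6: {G,T} ∪ {C} = {C,G,T} (union, +1)
per-site changes: [2, 2, 2, 2, 2, 2, 2]; total = 14

14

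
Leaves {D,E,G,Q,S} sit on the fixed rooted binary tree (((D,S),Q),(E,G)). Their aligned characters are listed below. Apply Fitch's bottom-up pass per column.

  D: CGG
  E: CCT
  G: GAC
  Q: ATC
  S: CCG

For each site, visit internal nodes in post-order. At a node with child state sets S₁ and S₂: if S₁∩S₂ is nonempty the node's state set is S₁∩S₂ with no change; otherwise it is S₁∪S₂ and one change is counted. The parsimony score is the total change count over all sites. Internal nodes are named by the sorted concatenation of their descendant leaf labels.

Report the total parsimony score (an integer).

DS@0: {C} ∩ {C} = {C} (intersection, +0)
DQS@0: {C} ∪ {A} = {A,C} (union, +1)
EG@0: {C} ∪ {G} = {C,G} (union, +1)
DEGQS@0: {A,C} ∩ {C,G} = {C} (intersection, +0)
DS@1: {G} ∪ {C} = {C,G} (union, +1)
DQS@1: {C,G} ∪ {T} = {C,G,T} (union, +1)
EG@1: {C} ∪ {A} = {A,C} (union, +1)
DEGQS@1: {C,G,T} ∩ {A,C} = {C} (intersection, +0)
DS@2: {G} ∩ {G} = {G} (intersection, +0)
DQS@2: {G} ∪ {C} = {C,G} (union, +1)
EG@2: {T} ∪ {C} = {C,T} (union, +1)
DEGQS@2: {C,G} ∩ {C,T} = {C} (intersection, +0)
per-site changes: [2, 3, 2]; total = 7

7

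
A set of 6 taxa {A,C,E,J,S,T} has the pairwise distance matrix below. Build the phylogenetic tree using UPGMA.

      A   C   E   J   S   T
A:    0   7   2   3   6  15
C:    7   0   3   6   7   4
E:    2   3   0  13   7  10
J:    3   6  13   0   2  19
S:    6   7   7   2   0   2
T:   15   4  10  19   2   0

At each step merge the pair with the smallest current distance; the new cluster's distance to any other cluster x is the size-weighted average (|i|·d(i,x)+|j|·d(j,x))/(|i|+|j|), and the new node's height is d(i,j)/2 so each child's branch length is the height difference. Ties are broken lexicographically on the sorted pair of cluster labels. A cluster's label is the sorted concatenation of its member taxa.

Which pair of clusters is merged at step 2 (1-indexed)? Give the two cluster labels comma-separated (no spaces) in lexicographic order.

step 1: merge (A,E) at d=2; branch lengths A→1, E→1; new cluster AE
  updated: d(AE,C)=5, d(AE,J)=8, d(AE,S)=13/2, d(AE,T)=25/2
step 2: merge (J,S) at d=2; branch lengths J→1, S→1; new cluster JS
  updated: d(AE,JS)=29/4, d(C,JS)=13/2, d(JS,T)=21/2
step 3: merge (C,T) at d=4; branch lengths C→2, T→2; new cluster CT
  updated: d(AE,CT)=35/4, d(CT,JS)=17/2
step 4: merge (AE,JS) at d=29/4; branch lengths AE→21/8, JS→21/8; new cluster AEJS
  updated: d(AEJS,CT)=69/8
step 5: merge (AEJS,CT) at d=69/8; branch lengths AEJS→11/16, CT→37/16; new cluster ACEJST
final tree: (((A:1,E:1):21/8,(J:1,S:1):21/8):11/16,(C:2,T:2):37/16)
total length: 65/4

J,S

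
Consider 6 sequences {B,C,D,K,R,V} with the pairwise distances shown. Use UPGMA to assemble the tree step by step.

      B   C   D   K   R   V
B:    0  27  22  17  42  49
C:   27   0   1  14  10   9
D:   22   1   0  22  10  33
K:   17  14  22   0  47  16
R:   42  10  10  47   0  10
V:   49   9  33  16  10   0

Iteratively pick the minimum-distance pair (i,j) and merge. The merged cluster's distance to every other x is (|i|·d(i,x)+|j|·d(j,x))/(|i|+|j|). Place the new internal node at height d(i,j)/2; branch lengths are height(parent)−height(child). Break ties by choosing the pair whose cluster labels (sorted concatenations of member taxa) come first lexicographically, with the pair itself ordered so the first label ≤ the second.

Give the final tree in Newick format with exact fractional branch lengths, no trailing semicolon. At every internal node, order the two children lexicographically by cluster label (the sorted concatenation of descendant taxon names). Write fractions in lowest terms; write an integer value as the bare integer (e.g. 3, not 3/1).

step 1: merge (C,D) at d=1; branch lengths C→1/2, D→1/2; new cluster CD
  updated: d(B,CD)=49/2, d(CD,K)=18, d(CD,R)=10, d(CD,V)=21
step 2: merge (CD,R) at d=10; branch lengths CD→9/2, R→5; new cluster CDR
  updated: d(B,CDR)=91/3, d(CDR,K)=83/3, d(CDR,V)=52/3
step 3: merge (K,V) at d=16; branch lengths K→8, V→8; new cluster KV
  updated: d(B,KV)=33, d(CDR,KV)=45/2
step 4: merge (CDR,KV) at d=45/2; branch lengths CDR→25/4, KV→13/4; new cluster CDKRV
  updated: d(B,CDKRV)=157/5
step 5: merge (B,CDKRV) at d=157/5; branch lengths B→157/10, CDKRV→89/20; new cluster BCDKRV
final tree: (B:157/10,(((C:1/2,D:1/2):9/2,R:5):25/4,(K:8,V:8):13/4):89/20)
total length: 1123/20

(B:157/10,(((C:1/2,D:1/2):9/2,R:5):25/4,(K:8,V:8):13/4):89/20)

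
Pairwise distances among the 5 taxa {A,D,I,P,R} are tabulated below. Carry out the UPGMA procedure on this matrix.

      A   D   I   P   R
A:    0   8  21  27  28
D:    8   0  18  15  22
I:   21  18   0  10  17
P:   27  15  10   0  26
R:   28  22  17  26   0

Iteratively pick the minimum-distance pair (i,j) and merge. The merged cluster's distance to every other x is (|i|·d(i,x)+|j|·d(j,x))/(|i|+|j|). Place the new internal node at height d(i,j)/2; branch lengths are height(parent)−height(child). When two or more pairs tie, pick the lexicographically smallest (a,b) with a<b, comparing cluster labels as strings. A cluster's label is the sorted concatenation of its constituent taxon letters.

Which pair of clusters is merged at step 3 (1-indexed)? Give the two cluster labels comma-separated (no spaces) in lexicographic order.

AD,IP

1. join A+D (d=8) ⇒ AD; edges |A|=4, |D|=4
  updated: d(AD,I)=39/2, d(AD,P)=21, d(AD,R)=25
2. join I+P (d=10) ⇒ IP; edges |I|=5, |P|=5
  updated: d(AD,IP)=81/4, d(IP,R)=43/2
3. join AD+IP (d=81/4) ⇒ ADIP; edges |AD|=49/8, |IP|=41/8
  updated: d(ADIP,R)=93/4
4. join ADIP+R (d=93/4) ⇒ ADIPR; edges |ADIP|=3/2, |R|=93/8
final tree: (((A:4,D:4):49/8,(I:5,P:5):41/8):3/2,R:93/8)
total length: 339/8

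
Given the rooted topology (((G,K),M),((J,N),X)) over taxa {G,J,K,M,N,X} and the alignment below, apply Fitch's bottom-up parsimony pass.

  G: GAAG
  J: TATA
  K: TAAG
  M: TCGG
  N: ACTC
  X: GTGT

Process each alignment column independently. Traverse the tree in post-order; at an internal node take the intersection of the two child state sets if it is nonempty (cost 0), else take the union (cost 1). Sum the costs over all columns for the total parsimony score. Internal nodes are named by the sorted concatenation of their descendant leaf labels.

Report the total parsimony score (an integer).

GK@0: {G} ∪ {T} = {G,T} (union, +1)
GKM@0: {G,T} ∩ {T} = {T} (intersection, +0)
JN@0: {T} ∪ {A} = {A,T} (union, +1)
JNX@0: {A,T} ∪ {G} = {A,G,T} (union, +1)
GJKMNX@0: {T} ∩ {A,G,T} = {T} (intersection, +0)
GK@1: {A} ∩ {A} = {A} (intersection, +0)
GKM@1: {A} ∪ {C} = {A,C} (union, +1)
JN@1: {A} ∪ {C} = {A,C} (union, +1)
JNX@1: {A,C} ∪ {T} = {A,C,T} (union, +1)
GJKMNX@1: {A,C} ∩ {A,C,T} = {A,C} (intersection, +0)
GK@2: {A} ∩ {A} = {A} (intersection, +0)
GKM@2: {A} ∪ {G} = {A,G} (union, +1)
JN@2: {T} ∩ {T} = {T} (intersection, +0)
JNX@2: {T} ∪ {G} = {G,T} (union, +1)
GJKMNX@2: {A,G} ∩ {G,T} = {G} (intersection, +0)
GK@3: {G} ∩ {G} = {G} (intersection, +0)
GKM@3: {G} ∩ {G} = {G} (intersection, +0)
JN@3: {A} ∪ {C} = {A,C} (union, +1)
JNX@3: {A,C} ∪ {T} = {A,C,T} (union, +1)
GJKMNX@3: {G} ∪ {A,C,T} = {A,C,G,T} (union, +1)
per-site changes: [3, 3, 2, 3]; total = 11

11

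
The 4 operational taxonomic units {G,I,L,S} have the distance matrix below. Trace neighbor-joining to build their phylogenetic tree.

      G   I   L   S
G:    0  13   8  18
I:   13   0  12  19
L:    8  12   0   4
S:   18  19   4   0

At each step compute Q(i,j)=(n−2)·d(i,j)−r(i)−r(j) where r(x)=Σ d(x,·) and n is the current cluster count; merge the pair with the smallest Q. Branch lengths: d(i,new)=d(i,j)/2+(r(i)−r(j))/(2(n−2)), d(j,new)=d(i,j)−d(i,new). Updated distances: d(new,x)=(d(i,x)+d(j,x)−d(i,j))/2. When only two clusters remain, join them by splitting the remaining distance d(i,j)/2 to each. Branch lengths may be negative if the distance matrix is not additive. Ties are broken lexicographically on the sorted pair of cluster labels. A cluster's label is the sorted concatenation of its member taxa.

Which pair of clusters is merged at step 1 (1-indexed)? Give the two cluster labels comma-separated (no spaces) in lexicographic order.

G,I

step 1: merge (G,I) at d=13, Q=-57; branch lengths G→21/4, I→31/4; new cluster GI
  updated: d(GI,L)=7/2, d(GI,S)=12
step 2: merge (GI,L) at d=7/2, Q=-39/2; branch lengths GI→23/4, L→-9/4; new cluster GIL
  updated: d(GIL,S)=25/4
step 3: merge (GIL,S) at d=25/4; branch lengths GIL→25/8, S→25/8; new cluster GILS
final tree: (((G:21/4,I:31/4):23/4,L:-9/4):25/8,S:25/8)
total length: 91/4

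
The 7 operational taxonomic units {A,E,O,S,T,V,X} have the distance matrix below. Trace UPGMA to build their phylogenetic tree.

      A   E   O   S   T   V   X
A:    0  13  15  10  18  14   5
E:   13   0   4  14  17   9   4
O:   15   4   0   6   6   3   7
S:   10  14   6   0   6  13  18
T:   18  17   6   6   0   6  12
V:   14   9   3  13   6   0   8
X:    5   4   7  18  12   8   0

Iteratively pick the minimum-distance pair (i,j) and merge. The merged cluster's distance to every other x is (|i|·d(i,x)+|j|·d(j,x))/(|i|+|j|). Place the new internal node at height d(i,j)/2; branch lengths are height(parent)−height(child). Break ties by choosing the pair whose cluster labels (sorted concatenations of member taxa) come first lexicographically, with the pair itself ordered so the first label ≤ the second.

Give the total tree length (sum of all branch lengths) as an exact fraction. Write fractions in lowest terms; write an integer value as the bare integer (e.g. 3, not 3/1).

1. join O+V (d=3) ⇒ OV; edges |O|=3/2, |V|=3/2
  updated: d(A,OV)=29/2, d(E,OV)=13/2, d(OV,S)=19/2, d(OV,T)=6, d(OV,X)=15/2
2. join E+X (d=4) ⇒ EX; edges |E|=2, |X|=2
  updated: d(A,EX)=9, d(EX,OV)=7, d(EX,S)=16, d(EX,T)=29/2
3. join OV+T (d=6) ⇒ OTV; edges |OV|=3/2, |T|=3
  updated: d(A,OTV)=47/3, d(EX,OTV)=19/2, d(OTV,S)=25/3
4. join OTV+S (d=25/3) ⇒ OSTV; edges |OTV|=7/6, |S|=25/6
  updated: d(A,OSTV)=57/4, d(EX,OSTV)=89/8
5. join A+EX (d=9) ⇒ AEX; edges |A|=9/2, |EX|=5/2
  updated: d(AEX,OSTV)=73/6
6. join AEX+OSTV (d=73/6) ⇒ AEOSTVX; edges |AEX|=19/12, |OSTV|=23/12
final tree: ((A:9/2,(E:2,X:2):5/2):19/12,(((O:3/2,V:3/2):3/2,T:3):7/6,S:25/6):23/12)
total length: 82/3

82/3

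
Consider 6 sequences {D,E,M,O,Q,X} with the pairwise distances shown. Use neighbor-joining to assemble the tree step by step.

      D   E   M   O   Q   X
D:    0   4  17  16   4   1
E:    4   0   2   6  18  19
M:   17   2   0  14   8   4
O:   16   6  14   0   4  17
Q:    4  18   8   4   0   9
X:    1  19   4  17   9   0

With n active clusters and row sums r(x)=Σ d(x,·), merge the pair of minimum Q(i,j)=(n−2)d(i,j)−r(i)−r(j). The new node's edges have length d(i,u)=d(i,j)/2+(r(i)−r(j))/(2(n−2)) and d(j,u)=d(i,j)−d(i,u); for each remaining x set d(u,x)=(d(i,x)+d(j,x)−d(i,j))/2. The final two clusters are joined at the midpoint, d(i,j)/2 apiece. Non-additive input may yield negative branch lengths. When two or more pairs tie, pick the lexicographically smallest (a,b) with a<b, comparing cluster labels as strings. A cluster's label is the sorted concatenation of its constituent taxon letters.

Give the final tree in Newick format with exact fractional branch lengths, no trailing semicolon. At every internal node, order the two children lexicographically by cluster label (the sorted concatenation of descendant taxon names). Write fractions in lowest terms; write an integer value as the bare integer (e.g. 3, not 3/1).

iteration 1: select D,X (d=1, Q=-88); attach at lengths (-1/2, 3/2); label the merged cluster DX
  updated: d(DX,E)=11, d(DX,M)=10, d(DX,O)=16, d(DX,Q)=6
iteration 2: select E,M (d=2, Q=-65); attach at lengths (3/2, 1/2); label the merged cluster EM
  updated: d(DX,EM)=19/2, d(EM,O)=9, d(EM,Q)=12
iteration 3: select DX,EM (d=19/2, Q=-43); attach at lengths (5, 9/2); label the merged cluster DEMX
  updated: d(DEMX,O)=31/4, d(DEMX,Q)=17/4
iteration 4: select DEMX,O (d=31/4, Q=-16); attach at lengths (4, 15/4); label the merged cluster DEMOX
  updated: d(DEMOX,Q)=1/4
iteration 5: select DEMOX,Q (d=1/4); attach at lengths (1/8, 1/8); label the merged cluster DEMOQX
final tree: ((((D:-1/2,X:3/2):5,(E:3/2,M:1/2):9/2):4,O:15/4):1/8,Q:1/8)
total length: 41/2

((((D:-1/2,X:3/2):5,(E:3/2,M:1/2):9/2):4,O:15/4):1/8,Q:1/8)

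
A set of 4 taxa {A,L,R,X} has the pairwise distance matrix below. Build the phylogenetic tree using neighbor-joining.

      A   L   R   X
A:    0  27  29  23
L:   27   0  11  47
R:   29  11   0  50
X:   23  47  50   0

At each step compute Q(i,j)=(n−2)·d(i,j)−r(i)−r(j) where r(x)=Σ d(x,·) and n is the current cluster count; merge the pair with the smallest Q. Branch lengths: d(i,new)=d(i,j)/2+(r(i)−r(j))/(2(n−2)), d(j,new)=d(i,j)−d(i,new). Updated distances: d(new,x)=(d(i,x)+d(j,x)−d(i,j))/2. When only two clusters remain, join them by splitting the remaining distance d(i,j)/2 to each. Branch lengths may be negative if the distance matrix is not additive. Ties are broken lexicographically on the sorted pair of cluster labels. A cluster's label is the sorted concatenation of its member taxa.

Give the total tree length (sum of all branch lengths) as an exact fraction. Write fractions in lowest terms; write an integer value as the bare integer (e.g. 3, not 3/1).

221/4

step 1: merge (A,X) at d=23, Q=-153; branch lengths A→5/4, X→87/4; new cluster AX
  updated: d(AX,L)=51/2, d(AX,R)=28
step 2: merge (AX,L) at d=51/2, Q=-129/2; branch lengths AX→85/4, L→17/4; new cluster ALX
  updated: d(ALX,R)=27/4
step 3: merge (ALX,R) at d=27/4; branch lengths ALX→27/8, R→27/8; new cluster ALRX
final tree: (((A:5/4,X:87/4):85/4,L:17/4):27/8,R:27/8)
total length: 221/4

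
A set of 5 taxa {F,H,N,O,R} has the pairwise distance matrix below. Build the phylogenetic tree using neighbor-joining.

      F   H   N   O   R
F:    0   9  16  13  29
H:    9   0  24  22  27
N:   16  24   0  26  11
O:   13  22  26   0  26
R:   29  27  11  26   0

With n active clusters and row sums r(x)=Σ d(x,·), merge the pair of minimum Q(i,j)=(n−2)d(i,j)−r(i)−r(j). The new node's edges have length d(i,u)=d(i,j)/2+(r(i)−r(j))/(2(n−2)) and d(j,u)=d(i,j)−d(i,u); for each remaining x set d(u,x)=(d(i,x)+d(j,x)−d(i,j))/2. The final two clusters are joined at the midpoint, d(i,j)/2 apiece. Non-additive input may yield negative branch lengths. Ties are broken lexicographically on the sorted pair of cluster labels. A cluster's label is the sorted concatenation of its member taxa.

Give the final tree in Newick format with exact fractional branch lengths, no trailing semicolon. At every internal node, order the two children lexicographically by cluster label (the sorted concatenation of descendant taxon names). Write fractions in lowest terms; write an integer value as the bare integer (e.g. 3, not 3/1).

(((F:3/2,H:15/2):13/4,(N:17/6,R:49/6):43/4):39/8,O:39/8)

1. join N+R (d=11, Q=-137) ⇒ NR; edges |N|=17/6, |R|=49/6
  updated: d(F,NR)=17, d(H,NR)=20, d(NR,O)=41/2
2. join F+H (d=9, Q=-72) ⇒ FH; edges |F|=3/2, |H|=15/2
  updated: d(FH,NR)=14, d(FH,O)=13
3. join FH+NR (d=14, Q=-95/2) ⇒ FHNR; edges |FH|=13/4, |NR|=43/4
  updated: d(FHNR,O)=39/4
4. join FHNR+O (d=39/4) ⇒ FHNOR; edges |FHNR|=39/8, |O|=39/8
final tree: (((F:3/2,H:15/2):13/4,(N:17/6,R:49/6):43/4):39/8,O:39/8)
total length: 175/4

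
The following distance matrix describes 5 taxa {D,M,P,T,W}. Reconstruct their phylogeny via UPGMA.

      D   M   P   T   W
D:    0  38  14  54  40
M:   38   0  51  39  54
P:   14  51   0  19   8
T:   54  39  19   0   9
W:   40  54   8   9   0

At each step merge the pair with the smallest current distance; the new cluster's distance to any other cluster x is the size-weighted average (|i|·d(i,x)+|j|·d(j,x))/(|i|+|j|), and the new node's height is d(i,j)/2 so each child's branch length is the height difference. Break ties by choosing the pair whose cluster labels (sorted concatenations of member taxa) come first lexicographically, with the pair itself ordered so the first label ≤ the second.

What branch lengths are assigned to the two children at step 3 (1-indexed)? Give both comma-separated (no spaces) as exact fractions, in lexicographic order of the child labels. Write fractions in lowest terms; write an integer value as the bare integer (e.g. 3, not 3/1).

1. join P+W (d=8) ⇒ PW; edges |P|=4, |W|=4
  updated: d(D,PW)=27, d(M,PW)=105/2, d(PW,T)=14
2. join PW+T (d=14) ⇒ PTW; edges |PW|=3, |T|=7
  updated: d(D,PTW)=36, d(M,PTW)=48
3. join D+PTW (d=36) ⇒ DPTW; edges |D|=18, |PTW|=11
  updated: d(DPTW,M)=91/2
4. join DPTW+M (d=91/2) ⇒ DMPTW; edges |DPTW|=19/4, |M|=91/4
final tree: ((D:18,((P:4,W:4):3,T:7):11):19/4,M:91/4)
total length: 149/2

18,11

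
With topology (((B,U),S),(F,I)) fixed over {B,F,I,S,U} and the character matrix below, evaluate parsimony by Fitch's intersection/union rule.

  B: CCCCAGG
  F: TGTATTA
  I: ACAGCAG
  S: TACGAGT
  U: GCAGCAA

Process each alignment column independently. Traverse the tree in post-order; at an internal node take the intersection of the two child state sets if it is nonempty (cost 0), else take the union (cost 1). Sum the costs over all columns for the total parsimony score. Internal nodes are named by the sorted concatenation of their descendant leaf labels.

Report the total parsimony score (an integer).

19

site 0, node BU: B={C} ∪ U={G} → {C,G} (+1)
site 0, node BSU: BU={C,G} ∪ S={T} → {C,G,T} (+1)
site 0, node FI: F={T} ∪ I={A} → {A,T} (+1)
site 0, node BFISU: BSU={C,G,T} ∩ FI={A,T} → {T} (+0)
site 1, node BU: B={C} ∩ U={C} → {C} (+0)
site 1, node BSU: BU={C} ∪ S={A} → {A,C} (+1)
site 1, node FI: F={G} ∪ I={C} → {C,G} (+1)
site 1, node BFISU: BSU={A,C} ∩ FI={C,G} → {C} (+0)
site 2, node BU: B={C} ∪ U={A} → {A,C} (+1)
site 2, node BSU: BU={A,C} ∩ S={C} → {C} (+0)
site 2, node FI: F={T} ∪ I={A} → {A,T} (+1)
site 2, node BFISU: BSU={C} ∪ FI={A,T} → {A,C,T} (+1)
site 3, node BU: B={C} ∪ U={G} → {C,G} (+1)
site 3, node BSU: BU={C,G} ∩ S={G} → {G} (+0)
site 3, node FI: F={A} ∪ I={G} → {A,G} (+1)
site 3, node BFISU: BSU={G} ∩ FI={A,G} → {G} (+0)
site 4, node BU: B={A} ∪ U={C} → {A,C} (+1)
site 4, node BSU: BU={A,C} ∩ S={A} → {A} (+0)
site 4, node FI: F={T} ∪ I={C} → {C,T} (+1)
site 4, node BFISU: BSU={A} ∪ FI={C,T} → {A,C,T} (+1)
site 5, node BU: B={G} ∪ U={A} → {A,G} (+1)
site 5, node BSU: BU={A,G} ∩ S={G} → {G} (+0)
site 5, node FI: F={T} ∪ I={A} → {A,T} (+1)
site 5, node BFISU: BSU={G} ∪ FI={A,T} → {A,G,T} (+1)
site 6, node BU: B={G} ∪ U={A} → {A,G} (+1)
site 6, node BSU: BU={A,G} ∪ S={T} → {A,G,T} (+1)
site 6, node FI: F={A} ∪ I={G} → {A,G} (+1)
site 6, node BFISU: BSU={A,G,T} ∩ FI={A,G} → {A,G} (+0)
per-site changes: [3, 2, 3, 2, 3, 3, 3]; total = 19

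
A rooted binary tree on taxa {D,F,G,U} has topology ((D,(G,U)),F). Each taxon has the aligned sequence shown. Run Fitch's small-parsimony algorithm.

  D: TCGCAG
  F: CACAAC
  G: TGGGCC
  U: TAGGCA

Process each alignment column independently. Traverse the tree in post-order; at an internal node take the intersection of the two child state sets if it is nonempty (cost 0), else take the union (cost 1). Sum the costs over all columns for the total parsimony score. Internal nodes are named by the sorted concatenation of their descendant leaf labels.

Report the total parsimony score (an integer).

[col 0] GU: children G:{T}, U:{T} ∩→ {T}; cost 0
[col 0] DGU: children D:{T}, GU:{T} ∩→ {T}; cost 0
[col 0] DFGU: children DGU:{T}, F:{C} ∪→ {C,T}; cost 1
[col 1] GU: children G:{G}, U:{A} ∪→ {A,G}; cost 1
[col 1] DGU: children D:{C}, GU:{A,G} ∪→ {A,C,G}; cost 1
[col 1] DFGU: children DGU:{A,C,G}, F:{A} ∩→ {A}; cost 0
[col 2] GU: children G:{G}, U:{G} ∩→ {G}; cost 0
[col 2] DGU: children D:{G}, GU:{G} ∩→ {G}; cost 0
[col 2] DFGU: children DGU:{G}, F:{C} ∪→ {C,G}; cost 1
[col 3] GU: children G:{G}, U:{G} ∩→ {G}; cost 0
[col 3] DGU: children D:{C}, GU:{G} ∪→ {C,G}; cost 1
[col 3] DFGU: children DGU:{C,G}, F:{A} ∪→ {A,C,G}; cost 1
[col 4] GU: children G:{C}, U:{C} ∩→ {C}; cost 0
[col 4] DGU: children D:{A}, GU:{C} ∪→ {A,C}; cost 1
[col 4] DFGU: children DGU:{A,C}, F:{A} ∩→ {A}; cost 0
[col 5] GU: children G:{C}, U:{A} ∪→ {A,C}; cost 1
[col 5] DGU: children D:{G}, GU:{A,C} ∪→ {A,C,G}; cost 1
[col 5] DFGU: children DGU:{A,C,G}, F:{C} ∩→ {C}; cost 0
per-site changes: [1, 2, 1, 2, 1, 2]; total = 9

9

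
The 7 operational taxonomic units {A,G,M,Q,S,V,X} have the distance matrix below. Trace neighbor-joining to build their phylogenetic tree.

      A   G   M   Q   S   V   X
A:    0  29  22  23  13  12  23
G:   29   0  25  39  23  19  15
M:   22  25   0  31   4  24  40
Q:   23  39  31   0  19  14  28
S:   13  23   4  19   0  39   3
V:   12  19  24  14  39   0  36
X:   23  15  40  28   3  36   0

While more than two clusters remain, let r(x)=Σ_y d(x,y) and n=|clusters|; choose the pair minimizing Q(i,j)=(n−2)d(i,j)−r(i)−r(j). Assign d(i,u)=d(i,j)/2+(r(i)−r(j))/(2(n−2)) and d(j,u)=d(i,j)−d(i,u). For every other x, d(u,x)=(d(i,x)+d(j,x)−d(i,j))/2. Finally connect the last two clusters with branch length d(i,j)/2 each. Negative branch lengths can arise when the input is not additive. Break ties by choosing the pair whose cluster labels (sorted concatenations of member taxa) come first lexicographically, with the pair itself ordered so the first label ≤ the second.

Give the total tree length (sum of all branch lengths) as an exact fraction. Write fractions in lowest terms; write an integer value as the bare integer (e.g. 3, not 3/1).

1027/16

1. join S+X (d=3, Q=-231) ⇒ SX; edges |S|=-29/10, |X|=59/10
  updated: d(A,SX)=33/2, d(G,SX)=35/2, d(M,SX)=41/2, d(Q,SX)=22, d(SX,V)=36
2. join Q+V (d=14, Q=-178) ⇒ QV; edges |Q|=10, |V|=4
  updated: d(A,QV)=21/2, d(G,QV)=22, d(M,QV)=41/2, d(QV,SX)=22
3. join A+QV (d=21/2, Q=-243/2) ⇒ AQV; edges |A|=23/4, |QV|=19/4
  updated: d(AQV,G)=81/4, d(AQV,M)=16, d(AQV,SX)=14
4. join AQV+M (d=16, Q=-319/4) ⇒ AMQV; edges |AQV|=83/16, |M|=173/16
  updated: d(AMQV,G)=117/8, d(AMQV,SX)=37/4
5. join AMQV+G (d=117/8, Q=-331/8) ⇒ AGMQV; edges |AMQV|=51/16, |G|=183/16
  updated: d(AGMQV,SX)=97/16
6. join AGMQV+SX (d=97/16) ⇒ AGMQSVX; edges |AGMQV|=97/32, |SX|=97/32
final tree: ((((A:23/4,(Q:10,V:4):19/4):83/16,M:173/16):51/16,G:183/16):97/32,(S:-29/10,X:59/10):97/32)
total length: 1027/16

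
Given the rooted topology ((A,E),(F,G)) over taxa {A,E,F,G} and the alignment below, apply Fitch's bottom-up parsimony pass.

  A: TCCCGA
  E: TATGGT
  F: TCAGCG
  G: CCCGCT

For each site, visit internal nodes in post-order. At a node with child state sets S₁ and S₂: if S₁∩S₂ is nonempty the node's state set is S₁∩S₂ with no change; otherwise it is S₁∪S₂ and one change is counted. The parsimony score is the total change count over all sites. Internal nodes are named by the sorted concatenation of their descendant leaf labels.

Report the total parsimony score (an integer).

8

site 0, node AE: A={T} ∩ E={T} → {T} (+0)
site 0, node FG: F={T} ∪ G={C} → {C,T} (+1)
site 0, node AEFG: AE={T} ∩ FG={C,T} → {T} (+0)
site 1, node AE: A={C} ∪ E={A} → {A,C} (+1)
site 1, node FG: F={C} ∩ G={C} → {C} (+0)
site 1, node AEFG: AE={A,C} ∩ FG={C} → {C} (+0)
site 2, node AE: A={C} ∪ E={T} → {C,T} (+1)
site 2, node FG: F={A} ∪ G={C} → {A,C} (+1)
site 2, node AEFG: AE={C,T} ∩ FG={A,C} → {C} (+0)
site 3, node AE: A={C} ∪ E={G} → {C,G} (+1)
site 3, node FG: F={G} ∩ G={G} → {G} (+0)
site 3, node AEFG: AE={C,G} ∩ FG={G} → {G} (+0)
site 4, node AE: A={G} ∩ E={G} → {G} (+0)
site 4, node FG: F={C} ∩ G={C} → {C} (+0)
site 4, node AEFG: AE={G} ∪ FG={C} → {C,G} (+1)
site 5, node AE: A={A} ∪ E={T} → {A,T} (+1)
site 5, node FG: F={G} ∪ G={T} → {G,T} (+1)
site 5, node AEFG: AE={A,T} ∩ FG={G,T} → {T} (+0)
per-site changes: [1, 1, 2, 1, 1, 2]; total = 8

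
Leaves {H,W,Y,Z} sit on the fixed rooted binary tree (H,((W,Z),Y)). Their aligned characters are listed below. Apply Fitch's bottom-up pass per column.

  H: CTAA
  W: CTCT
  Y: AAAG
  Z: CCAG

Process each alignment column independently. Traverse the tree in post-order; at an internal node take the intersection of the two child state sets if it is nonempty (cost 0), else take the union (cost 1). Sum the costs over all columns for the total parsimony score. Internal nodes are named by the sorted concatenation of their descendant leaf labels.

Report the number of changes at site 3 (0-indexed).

[col 0] WZ: children W:{C}, Z:{C} ∩→ {C}; cost 0
[col 0] WYZ: children WZ:{C}, Y:{A} ∪→ {A,C}; cost 1
[col 0] HWYZ: children H:{C}, WYZ:{A,C} ∩→ {C}; cost 0
[col 1] WZ: children W:{T}, Z:{C} ∪→ {C,T}; cost 1
[col 1] WYZ: children WZ:{C,T}, Y:{A} ∪→ {A,C,T}; cost 1
[col 1] HWYZ: children H:{T}, WYZ:{A,C,T} ∩→ {T}; cost 0
[col 2] WZ: children W:{C}, Z:{A} ∪→ {A,C}; cost 1
[col 2] WYZ: children WZ:{A,C}, Y:{A} ∩→ {A}; cost 0
[col 2] HWYZ: children H:{A}, WYZ:{A} ∩→ {A}; cost 0
[col 3] WZ: children W:{T}, Z:{G} ∪→ {G,T}; cost 1
[col 3] WYZ: children WZ:{G,T}, Y:{G} ∩→ {G}; cost 0
[col 3] HWYZ: children H:{A}, WYZ:{G} ∪→ {A,G}; cost 1
per-site changes: [1, 2, 1, 2]; total = 6

2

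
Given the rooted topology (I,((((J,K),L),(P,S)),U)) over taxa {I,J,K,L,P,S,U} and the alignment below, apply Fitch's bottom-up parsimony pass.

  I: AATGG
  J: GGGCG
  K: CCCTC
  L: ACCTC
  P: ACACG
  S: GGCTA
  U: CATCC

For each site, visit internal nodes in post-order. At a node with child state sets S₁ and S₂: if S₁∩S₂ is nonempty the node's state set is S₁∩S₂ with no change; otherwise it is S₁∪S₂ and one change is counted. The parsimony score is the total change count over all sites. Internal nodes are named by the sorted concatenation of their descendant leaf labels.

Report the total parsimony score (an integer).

18

JK@0: {G} ∪ {C} = {C,G} (union, +1)
JKL@0: {C,G} ∪ {A} = {A,C,G} (union, +1)
PS@0: {A} ∪ {G} = {A,G} (union, +1)
JKLPS@0: {A,C,G} ∩ {A,G} = {A,G} (intersection, +0)
JKLPSU@0: {A,G} ∪ {C} = {A,C,G} (union, +1)
IJKLPSU@0: {A} ∩ {A,C,G} = {A} (intersection, +0)
JK@1: {G} ∪ {C} = {C,G} (union, +1)
JKL@1: {C,G} ∩ {C} = {C} (intersection, +0)
PS@1: {C} ∪ {G} = {C,G} (union, +1)
JKLPS@1: {C} ∩ {C,G} = {C} (intersection, +0)
JKLPSU@1: {C} ∪ {A} = {A,C} (union, +1)
IJKLPSU@1: {A} ∩ {A,C} = {A} (intersection, +0)
JK@2: {G} ∪ {C} = {C,G} (union, +1)
JKL@2: {C,G} ∩ {C} = {C} (intersection, +0)
PS@2: {A} ∪ {C} = {A,C} (union, +1)
JKLPS@2: {C} ∩ {A,C} = {C} (intersection, +0)
JKLPSU@2: {C} ∪ {T} = {C,T} (union, +1)
IJKLPSU@2: {T} ∩ {C,T} = {T} (intersection, +0)
JK@3: {C} ∪ {T} = {C,T} (union, +1)
JKL@3: {C,T} ∩ {T} = {T} (intersection, +0)
PS@3: {C} ∪ {T} = {C,T} (union, +1)
JKLPS@3: {T} ∩ {C,T} = {T} (intersection, +0)
JKLPSU@3: {T} ∪ {C} = {C,T} (union, +1)
IJKLPSU@3: {G} ∪ {C,T} = {C,G,T} (union, +1)
JK@4: {G} ∪ {C} = {C,G} (union, +1)
JKL@4: {C,G} ∩ {C} = {C} (intersection, +0)
PS@4: {G} ∪ {A} = {A,G} (union, +1)
JKLPS@4: {C} ∪ {A,G} = {A,C,G} (union, +1)
JKLPSU@4: {A,C,G} ∩ {C} = {C} (intersection, +0)
IJKLPSU@4: {G} ∪ {C} = {C,G} (union, +1)
per-site changes: [4, 3, 3, 4, 4]; total = 18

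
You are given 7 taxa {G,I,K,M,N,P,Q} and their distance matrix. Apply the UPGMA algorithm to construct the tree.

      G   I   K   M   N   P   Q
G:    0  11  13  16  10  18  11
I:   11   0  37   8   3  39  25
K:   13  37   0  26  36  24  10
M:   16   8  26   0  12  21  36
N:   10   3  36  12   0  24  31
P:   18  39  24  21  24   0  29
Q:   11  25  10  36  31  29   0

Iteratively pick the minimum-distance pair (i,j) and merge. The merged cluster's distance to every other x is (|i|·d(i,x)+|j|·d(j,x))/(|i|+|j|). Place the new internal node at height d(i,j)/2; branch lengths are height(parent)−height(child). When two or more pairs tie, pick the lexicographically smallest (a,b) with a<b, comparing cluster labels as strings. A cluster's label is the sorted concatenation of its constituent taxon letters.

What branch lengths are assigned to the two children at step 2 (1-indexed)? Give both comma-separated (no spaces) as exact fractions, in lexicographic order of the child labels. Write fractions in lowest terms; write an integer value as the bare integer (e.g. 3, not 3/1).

1. join I+N (d=3) ⇒ IN; edges |I|=3/2, |N|=3/2
  updated: d(G,IN)=21/2, d(IN,K)=73/2, d(IN,M)=10, d(IN,P)=63/2, d(IN,Q)=28
2. join IN+M (d=10) ⇒ IMN; edges |IN|=7/2, |M|=5
  updated: d(G,IMN)=37/3, d(IMN,K)=33, d(IMN,P)=28, d(IMN,Q)=92/3
3. join K+Q (d=10) ⇒ KQ; edges |K|=5, |Q|=5
  updated: d(G,KQ)=12, d(IMN,KQ)=191/6, d(KQ,P)=53/2
4. join G+KQ (d=12) ⇒ GKQ; edges |G|=6, |KQ|=1
  updated: d(GKQ,IMN)=76/3, d(GKQ,P)=71/3
5. join GKQ+P (d=71/3) ⇒ GKPQ; edges |GKQ|=35/6, |P|=71/6
  updated: d(GKPQ,IMN)=26
6. join GKPQ+IMN (d=26) ⇒ GIKMNPQ; edges |GKPQ|=7/6, |IMN|=8
final tree: (((G:6,(K:5,Q:5):1):35/6,P:71/6):7/6,((I:3/2,N:3/2):7/2,M:5):8)
total length: 166/3

7/2,5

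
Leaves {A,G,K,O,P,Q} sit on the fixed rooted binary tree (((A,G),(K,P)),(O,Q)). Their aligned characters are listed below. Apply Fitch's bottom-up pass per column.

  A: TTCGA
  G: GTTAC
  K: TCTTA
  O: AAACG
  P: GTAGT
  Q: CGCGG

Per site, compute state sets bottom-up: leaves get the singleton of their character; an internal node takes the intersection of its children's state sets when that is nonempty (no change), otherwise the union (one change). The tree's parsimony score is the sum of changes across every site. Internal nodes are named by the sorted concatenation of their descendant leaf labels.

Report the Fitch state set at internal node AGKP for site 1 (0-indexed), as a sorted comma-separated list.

AG@0: {T} ∪ {G} = {G,T} (union, +1)
KP@0: {T} ∪ {G} = {G,T} (union, +1)
AGKP@0: {G,T} ∩ {G,T} = {G,T} (intersection, +0)
OQ@0: {A} ∪ {C} = {A,C} (union, +1)
AGKOPQ@0: {G,T} ∪ {A,C} = {A,C,G,T} (union, +1)
AG@1: {T} ∩ {T} = {T} (intersection, +0)
KP@1: {C} ∪ {T} = {C,T} (union, +1)
AGKP@1: {T} ∩ {C,T} = {T} (intersection, +0)
OQ@1: {A} ∪ {G} = {A,G} (union, +1)
AGKOPQ@1: {T} ∪ {A,G} = {A,G,T} (union, +1)
AG@2: {C} ∪ {T} = {C,T} (union, +1)
KP@2: {T} ∪ {A} = {A,T} (union, +1)
AGKP@2: {C,T} ∩ {A,T} = {T} (intersection, +0)
OQ@2: {A} ∪ {C} = {A,C} (union, +1)
AGKOPQ@2: {T} ∪ {A,C} = {A,C,T} (union, +1)
AG@3: {G} ∪ {A} = {A,G} (union, +1)
KP@3: {T} ∪ {G} = {G,T} (union, +1)
AGKP@3: {A,G} ∩ {G,T} = {G} (intersection, +0)
OQ@3: {C} ∪ {G} = {C,G} (union, +1)
AGKOPQ@3: {G} ∩ {C,G} = {G} (intersection, +0)
AG@4: {A} ∪ {C} = {A,C} (union, +1)
KP@4: {A} ∪ {T} = {A,T} (union, +1)
AGKP@4: {A,C} ∩ {A,T} = {A} (intersection, +0)
OQ@4: {G} ∩ {G} = {G} (intersection, +0)
AGKOPQ@4: {A} ∪ {G} = {A,G} (union, +1)
per-site changes: [4, 3, 4, 3, 3]; total = 17

T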